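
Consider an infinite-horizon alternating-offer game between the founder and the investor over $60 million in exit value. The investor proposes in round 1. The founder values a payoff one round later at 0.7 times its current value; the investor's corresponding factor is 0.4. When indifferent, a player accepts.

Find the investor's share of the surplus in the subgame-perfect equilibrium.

25

Let x be the investor's share when the investor proposes and y be the founder's share when the founder proposes.
The founder accepts iff offered ≥ 0.7·y, so x = 60 − 0.7y. Symmetrically y = 60 − 0.4x.
Substituting: x = 60 − 0.7(60 − 0.4x), giving x(1 − 0.4·0.7) = 60(1 − 0.7).
So x = 60 × 0.3 / 0.72 = 25, and the founder receives 60 − x = 35.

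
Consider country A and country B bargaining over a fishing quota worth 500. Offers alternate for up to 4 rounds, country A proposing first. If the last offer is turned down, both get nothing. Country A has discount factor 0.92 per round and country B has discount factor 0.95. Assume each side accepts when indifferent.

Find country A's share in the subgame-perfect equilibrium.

46.85

By backward induction:
Round 4 (country B proposes): country A will accept anything ≥ 0, so country B offers 0 and keeps 500.
Round 3 (country A proposes): country B can get 500 next round, worth 0.95 × 500 = 475 now, so country A offers 475, keeping 25.
Round 2 (country B proposes): country A can get 25 next round, worth 0.92 × 25 = 23 now, so country B offers 23, keeping 477.
Round 1 (country A proposes): country B can get 477 next round, worth 0.95 × 477 = 453.15 now, so country A offers 453.15, keeping 46.85.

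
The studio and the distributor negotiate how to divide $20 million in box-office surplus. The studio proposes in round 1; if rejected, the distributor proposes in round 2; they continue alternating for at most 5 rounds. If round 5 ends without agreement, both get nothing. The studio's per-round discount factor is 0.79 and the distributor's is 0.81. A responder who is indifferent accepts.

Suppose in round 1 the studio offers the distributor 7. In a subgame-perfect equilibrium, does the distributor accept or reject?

Accept

Round 5 (the studio proposes): rejection yields 0 for the distributor; the studio offers 0 and keeps 20.
Round 4 (the distributor proposes): the studio can get 20 next round, worth 0.79 × 20 = 15.8 now; the distributor offers that and keeps 4.2.
Round 3 (the studio proposes): the distributor can get 4.2 next round, worth 0.81 × 4.2 = 3.402 now; the studio offers that and keeps 16.598.
Round 2 (the distributor proposes): the studio can get 16.598 next round, worth 0.79 × 16.598 = 13.11242 now. The distributor offers 13.11242 and keeps 20 − 13.11242 = 6.88758.
So by rejecting in round 1, the distributor gets 6.88758 next round, worth 0.81 × 6.88758 = 5.5789398 now.
Offer 7 ≥ 5.5789398, so the distributor accepts.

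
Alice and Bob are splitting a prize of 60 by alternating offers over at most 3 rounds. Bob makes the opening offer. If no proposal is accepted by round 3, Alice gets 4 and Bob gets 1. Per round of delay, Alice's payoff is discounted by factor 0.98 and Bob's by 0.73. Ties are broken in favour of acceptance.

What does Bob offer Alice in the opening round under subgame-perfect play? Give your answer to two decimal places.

18.74

Work backward from the last round.
Round 3 (Bob proposes): Alice gets 4 if talks fail, so Bob offers 4 and keeps 56.
Round 2 (Alice proposes): Bob can get 56 next round, worth 0.73 × 56 = 40.88 now, so Alice offers 40.88, keeping 19.12.
Round 1 (Bob proposes): Alice can get 19.12 next round, worth 0.98 × 19.12 = 18.7376 now. Bob offers 18.7376 and keeps 60 − 18.7376 = 41.2624.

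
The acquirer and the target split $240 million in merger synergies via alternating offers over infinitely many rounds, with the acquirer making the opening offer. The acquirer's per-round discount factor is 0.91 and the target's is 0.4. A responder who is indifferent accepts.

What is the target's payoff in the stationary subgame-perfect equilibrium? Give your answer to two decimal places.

13.58

When the acquirer proposes, the target accepts any offer worth at least 0.4 times what the target would get by proposing next round; and vice versa.
This gives x = 240 − 0.4y and y = 240 − 0.91x, where x and y are each side's share when it proposes.
Hence (1 − 0.4·0.91)x = 240(1 − 0.4), i.e. 0.636·x = 144.
x ≈ 226.4151; the target's share is 240 − x ≈ 13.5849.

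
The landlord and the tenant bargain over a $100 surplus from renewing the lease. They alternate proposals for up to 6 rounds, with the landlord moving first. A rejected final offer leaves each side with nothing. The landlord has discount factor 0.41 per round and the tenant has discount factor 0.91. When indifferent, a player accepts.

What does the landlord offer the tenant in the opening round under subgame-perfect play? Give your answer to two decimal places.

86.39

Solve by backward induction from round 6.
Round 6 (the tenant proposes): rejection yields 0 for the landlord; the tenant offers 0 and keeps 100.
Round 5 (the landlord proposes): the tenant can get 100 next round, worth 0.91 × 100 = 91 now, so the landlord offers 91, keeping 9.
Round 4 (the tenant proposes): the landlord can get 9 next round, worth 0.41 × 9 = 3.69 now; the tenant offers that and keeps 96.31.
Round 3 (the landlord proposes): the tenant can get 96.31 next round, worth 0.91 × 96.31 = 87.6421 now; the landlord offers that and keeps 12.3579.
Round 2 (the tenant proposes): the landlord can get 12.3579 next round, worth 0.41 × 12.3579 = 5.066739 now; the tenant offers that and keeps 94.933261.
Round 1 (the landlord proposes): the tenant can get 94.933261 next round, worth 0.91 × 94.933261 = 86.38926751 now, so the landlord offers 86.38926751, keeping 13.61073249.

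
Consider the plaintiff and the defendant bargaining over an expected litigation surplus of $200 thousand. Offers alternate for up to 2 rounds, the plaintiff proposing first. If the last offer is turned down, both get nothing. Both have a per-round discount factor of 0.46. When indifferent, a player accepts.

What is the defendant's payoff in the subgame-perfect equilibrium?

Round 2 (the defendant proposes): the plaintiff will accept anything ≥ 0, so the defendant offers 0 and keeps 200.
Round 1 (the plaintiff proposes): the defendant can get 200 next round, worth 0.46 × 200 = 92 now. The plaintiff offers 92 and keeps 200 − 92 = 108.

92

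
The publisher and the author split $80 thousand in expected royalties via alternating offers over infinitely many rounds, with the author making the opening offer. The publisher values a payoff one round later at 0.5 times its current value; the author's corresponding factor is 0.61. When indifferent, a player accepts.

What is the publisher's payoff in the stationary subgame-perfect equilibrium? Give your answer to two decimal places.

In a stationary SPE each proposer offers the other exactly their discounted continuation value.
If the author keeps x when proposing and the publisher keeps y when proposing, then x = 80 − 0.5y and y = 80 − 0.61x.
Solving: x = 80(1 − 0.5) / (1 − 0.61·0.5) = 40 / 0.695 ≈ 57.5540.
The publisher gets 80 − 57.5540 ≈ 22.4460.

22.45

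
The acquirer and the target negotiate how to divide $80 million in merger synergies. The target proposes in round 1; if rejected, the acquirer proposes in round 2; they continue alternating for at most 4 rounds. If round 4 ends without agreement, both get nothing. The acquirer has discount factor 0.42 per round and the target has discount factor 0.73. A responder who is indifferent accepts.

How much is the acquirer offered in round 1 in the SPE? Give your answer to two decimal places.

19.37

Work backward from the last round.
Round 4 (the acquirer proposes): the target will accept anything ≥ 0, so the acquirer offers 0 and keeps 80.
Round 3 (the target proposes): the acquirer can get 80 next round, worth 0.42 × 80 = 33.6 now, so the target offers 33.6, keeping 46.4.
Round 2 (the acquirer proposes): the target can get 46.4 next round, worth 0.73 × 46.4 = 33.872 now, so the acquirer offers 33.872, keeping 46.128.
Round 1 (the target proposes): the acquirer can get 46.128 next round, worth 0.42 × 46.128 = 19.37376 now. The target offers 19.37376 and keeps 80 − 19.37376 = 60.62624.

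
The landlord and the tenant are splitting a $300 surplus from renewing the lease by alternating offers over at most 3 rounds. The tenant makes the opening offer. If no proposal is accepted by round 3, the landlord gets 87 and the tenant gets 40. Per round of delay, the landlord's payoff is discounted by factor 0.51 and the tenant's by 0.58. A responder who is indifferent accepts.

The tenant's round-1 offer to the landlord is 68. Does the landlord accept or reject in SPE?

Reject

Round 3 (the tenant proposes): the landlord gets 87 if talks fail, so the tenant offers 87 and keeps 213.
Round 2 (the landlord proposes): the tenant can get 213 next round, worth 0.58 × 213 = 123.54 now; the landlord offers that and keeps 176.46.
So by rejecting in round 1, the landlord gets 176.46 next round, worth 0.51 × 176.46 = 89.9946 now.
Offer 68 < 89.9946, so the landlord rejects.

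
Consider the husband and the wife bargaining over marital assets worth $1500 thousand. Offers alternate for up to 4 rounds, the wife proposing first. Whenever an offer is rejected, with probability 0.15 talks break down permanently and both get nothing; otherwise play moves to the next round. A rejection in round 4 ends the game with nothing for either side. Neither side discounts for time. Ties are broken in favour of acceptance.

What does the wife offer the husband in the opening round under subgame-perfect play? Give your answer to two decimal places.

By backward induction:
Round 4 (the husband proposes): rejection yields 0 for the wife; the husband offers 0 and keeps 1500.
Round 3 (the wife proposes): rejecting gives the husband an expected 0.85 × 1500 = 1275. The wife offers 1275 and keeps 1500 − 1275 = 225.
Round 2 (the husband proposes): rejecting gives the wife an expected 0.85 × 225 = 191.25, so the husband offers 191.25, keeping 1308.75.
Round 1 (the wife proposes): rejecting gives the husband an expected 0.85 × 1308.75 = 1112.4375. The wife offers 1112.4375 and keeps 1500 − 1112.4375 = 387.5625.

1112.44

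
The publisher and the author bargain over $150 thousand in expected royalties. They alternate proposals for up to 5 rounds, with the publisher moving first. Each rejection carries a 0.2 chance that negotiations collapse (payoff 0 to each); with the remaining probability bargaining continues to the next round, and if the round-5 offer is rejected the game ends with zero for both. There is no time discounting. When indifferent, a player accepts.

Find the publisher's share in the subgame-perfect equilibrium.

By backward induction:
Round 5 (the publisher proposes): the author will accept anything ≥ 0, so the publisher offers 0 and keeps 150.
Round 4 (the author proposes): rejecting gives the publisher an expected 0.8 × 150 = 120; the author offers that and keeps 30.
Round 3 (the publisher proposes): rejecting gives the author an expected 0.8 × 30 = 24; the publisher offers that and keeps 126.
Round 2 (the author proposes): rejecting gives the publisher an expected 0.8 × 126 = 100.8; the author offers that and keeps 49.2.
Round 1 (the publisher proposes): rejecting gives the author an expected 0.8 × 49.2 = 39.36; the publisher offers that and keeps 110.64.

110.64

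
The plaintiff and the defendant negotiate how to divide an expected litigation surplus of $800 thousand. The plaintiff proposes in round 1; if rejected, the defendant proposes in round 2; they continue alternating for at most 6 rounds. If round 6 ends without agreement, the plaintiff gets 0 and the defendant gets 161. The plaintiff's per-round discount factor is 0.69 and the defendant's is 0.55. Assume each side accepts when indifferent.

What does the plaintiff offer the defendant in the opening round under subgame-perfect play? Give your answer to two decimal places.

By backward induction:
Round 6 (the defendant proposes): the plaintiff will accept anything ≥ 0, so the defendant offers 0 and keeps 800.
Round 5 (the plaintiff proposes): the defendant can get 800 next round, worth 0.55 × 800 = 440 now; the plaintiff offers that and keeps 360.
Round 4 (the defendant proposes): the plaintiff can get 360 next round, worth 0.69 × 360 = 248.4 now; the defendant offers that and keeps 551.6.
Round 3 (the plaintiff proposes): the defendant can get 551.6 next round, worth 0.55 × 551.6 = 303.38 now. The plaintiff offers 303.38 and keeps 800 − 303.38 = 496.62.
Round 2 (the defendant proposes): the plaintiff can get 496.62 next round, worth 0.69 × 496.62 = 342.6678 now; the defendant offers that and keeps 457.3322.
Round 1 (the plaintiff proposes): the defendant can get 457.3322 next round, worth 0.55 × 457.3322 = 251.53271 now; the plaintiff offers that and keeps 548.46729.

251.53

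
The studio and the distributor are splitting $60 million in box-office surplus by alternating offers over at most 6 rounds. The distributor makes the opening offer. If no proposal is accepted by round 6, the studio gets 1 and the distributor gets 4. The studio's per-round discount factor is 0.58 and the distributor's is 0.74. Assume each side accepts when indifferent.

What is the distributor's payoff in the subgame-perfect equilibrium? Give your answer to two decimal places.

41.09

Round 6 (the studio proposes): the distributor gets 4 if talks fail, so the studio offers 4 and keeps 56.
Round 5 (the distributor proposes): the studio can get 56 next round, worth 0.58 × 56 = 32.48 now. The distributor offers 32.48 and keeps 60 − 32.48 = 27.52.
Round 4 (the studio proposes): the distributor can get 27.52 next round, worth 0.74 × 27.52 = 20.3648 now. The studio offers 20.3648 and keeps 60 − 20.3648 = 39.6352.
Round 3 (the distributor proposes): the studio can get 39.6352 next round, worth 0.58 × 39.6352 = 22.988416 now; the distributor offers that and keeps 37.011584.
Round 2 (the studio proposes): the distributor can get 37.011584 next round, worth 0.74 × 37.011584 = 27.38857216 now, so the studio offers 27.38857216, keeping 32.61142784.
Round 1 (the distributor proposes): the studio can get 32.61142784 next round, worth 0.58 × 32.61142784 = 18.9146281472 now; the distributor offers that and keeps 41.0853718528.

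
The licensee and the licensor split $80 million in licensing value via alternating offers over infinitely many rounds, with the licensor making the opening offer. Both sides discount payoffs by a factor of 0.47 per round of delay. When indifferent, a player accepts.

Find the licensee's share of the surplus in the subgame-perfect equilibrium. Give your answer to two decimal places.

25.58

When the licensor proposes, the licensee accepts any offer worth at least 0.47 times what the licensee would get by proposing next round; and vice versa.
This gives x = 80 − 0.47y and y = 80 − 0.47x, where x and y are each side's share when it proposes.
Hence (1 − 0.47·0.47)x = 80(1 − 0.47), i.e. 0.7791·x = 42.4.
x ≈ 54.4218; the licensee's share is 80 − x ≈ 25.5782.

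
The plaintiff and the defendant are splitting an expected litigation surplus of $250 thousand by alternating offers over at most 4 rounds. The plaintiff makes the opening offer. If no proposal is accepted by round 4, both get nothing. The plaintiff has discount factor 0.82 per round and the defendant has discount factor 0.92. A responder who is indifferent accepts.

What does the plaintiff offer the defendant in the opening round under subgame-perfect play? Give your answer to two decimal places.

214.91

Round 4 (the defendant proposes): the plaintiff will accept anything ≥ 0, so the defendant offers 0 and keeps 250.
Round 3 (the plaintiff proposes): the defendant can get 250 next round, worth 0.92 × 250 = 230 now. The plaintiff offers 230 and keeps 250 − 230 = 20.
Round 2 (the defendant proposes): the plaintiff can get 20 next round, worth 0.82 × 20 = 16.4 now, so the defendant offers 16.4, keeping 233.6.
Round 1 (the plaintiff proposes): the defendant can get 233.6 next round, worth 0.92 × 233.6 = 214.912 now; the plaintiff offers that and keeps 35.088.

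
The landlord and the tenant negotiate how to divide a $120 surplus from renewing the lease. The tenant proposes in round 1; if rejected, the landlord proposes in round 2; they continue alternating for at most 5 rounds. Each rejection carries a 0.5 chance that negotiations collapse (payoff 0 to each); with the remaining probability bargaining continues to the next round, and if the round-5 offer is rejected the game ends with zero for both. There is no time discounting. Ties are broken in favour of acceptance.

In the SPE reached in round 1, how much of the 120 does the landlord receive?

37.5

Round 5 (the tenant proposes): the landlord will accept anything ≥ 0, so the tenant offers 0 and keeps 120.
Round 4 (the landlord proposes): rejecting gives the tenant an expected 0.5 × 120 = 60; the landlord offers that and keeps 60.
Round 3 (the tenant proposes): rejecting gives the landlord an expected 0.5 × 60 = 30; the tenant offers that and keeps 90.
Round 2 (the landlord proposes): rejecting gives the tenant an expected 0.5 × 90 = 45. The landlord offers 45 and keeps 120 − 45 = 75.
Round 1 (the tenant proposes): rejecting gives the landlord an expected 0.5 × 75 = 37.5, so the tenant offers 37.5, keeping 82.5.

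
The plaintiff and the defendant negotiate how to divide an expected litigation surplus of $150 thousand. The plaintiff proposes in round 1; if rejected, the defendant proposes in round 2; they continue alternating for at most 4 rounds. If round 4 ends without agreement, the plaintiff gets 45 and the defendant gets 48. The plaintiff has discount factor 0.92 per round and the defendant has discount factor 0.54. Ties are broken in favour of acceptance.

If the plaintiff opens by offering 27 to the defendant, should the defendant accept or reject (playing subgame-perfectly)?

Round 4 (the defendant proposes): the plaintiff gets 45 if talks fail, so the defendant offers 45 and keeps 105.
Round 3 (the plaintiff proposes): the defendant can get 105 next round, worth 0.54 × 105 = 56.7 now; the plaintiff offers that and keeps 93.3.
Round 2 (the defendant proposes): the plaintiff can get 93.3 next round, worth 0.92 × 93.3 = 85.836 now. The defendant offers 85.836 and keeps 150 − 85.836 = 64.164.
So by rejecting in round 1, the defendant gets 64.164 next round, worth 0.54 × 64.164 = 34.64856 now.
Offer 27 < 34.64856, so the defendant rejects.

Reject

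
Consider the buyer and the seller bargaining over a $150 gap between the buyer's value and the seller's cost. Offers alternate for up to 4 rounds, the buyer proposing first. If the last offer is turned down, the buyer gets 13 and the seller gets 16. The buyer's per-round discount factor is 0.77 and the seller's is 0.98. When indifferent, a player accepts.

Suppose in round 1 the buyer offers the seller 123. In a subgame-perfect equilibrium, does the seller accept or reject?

Reject

Round 4 (the seller proposes): the buyer gets 13 if talks fail, so the seller offers 13 and keeps 137.
Round 3 (the buyer proposes): the seller can get 137 next round, worth 0.98 × 137 = 134.26 now. The buyer offers 134.26 and keeps 150 − 134.26 = 15.74.
Round 2 (the seller proposes): the buyer can get 15.74 next round, worth 0.77 × 15.74 = 12.1198 now, so the seller offers 12.1198, keeping 137.8802.
So by rejecting in round 1, the seller gets 137.8802 next round, worth 0.98 × 137.8802 = 135.122596 now.
Offer 123 < 135.122596, so the seller rejects.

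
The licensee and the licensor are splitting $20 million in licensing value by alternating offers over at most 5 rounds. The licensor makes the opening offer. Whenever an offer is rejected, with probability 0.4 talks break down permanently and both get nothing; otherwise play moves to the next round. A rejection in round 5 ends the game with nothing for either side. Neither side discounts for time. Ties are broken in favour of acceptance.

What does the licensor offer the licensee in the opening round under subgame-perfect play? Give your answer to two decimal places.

6.53

Round 5 (the licensor proposes): rejection yields 0 for the licensee; the licensor offers 0 and keeps 20.
Round 4 (the licensee proposes): rejecting gives the licensor an expected 0.6 × 20 = 12. The licensee offers 12 and keeps 20 − 12 = 8.
Round 3 (the licensor proposes): rejecting gives the licensee an expected 0.6 × 8 = 4.8. The licensor offers 4.8 and keeps 20 − 4.8 = 15.2.
Round 2 (the licensee proposes): rejecting gives the licensor an expected 0.6 × 15.2 = 9.12, so the licensee offers 9.12, keeping 10.88.
Round 1 (the licensor proposes): rejecting gives the licensee an expected 0.6 × 10.88 = 6.528, so the licensor offers 6.528, keeping 13.472.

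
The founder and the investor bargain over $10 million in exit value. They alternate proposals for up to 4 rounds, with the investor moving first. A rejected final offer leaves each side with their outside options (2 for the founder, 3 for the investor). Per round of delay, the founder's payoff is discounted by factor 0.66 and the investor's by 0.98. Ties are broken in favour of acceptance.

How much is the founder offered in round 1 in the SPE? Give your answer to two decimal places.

Round 4 (the founder proposes): the investor gets 3 if talks fail, so the founder offers 3 and keeps 7.
Round 3 (the investor proposes): the founder can get 7 next round, worth 0.66 × 7 = 4.62 now. The investor offers 4.62 and keeps 10 − 4.62 = 5.38.
Round 2 (the founder proposes): the investor can get 5.38 next round, worth 0.98 × 5.38 = 5.2724 now. The founder offers 5.2724 and keeps 10 − 5.2724 = 4.7276.
Round 1 (the investor proposes): the founder can get 4.7276 next round, worth 0.66 × 4.7276 = 3.120216 now; the investor offers that and keeps 6.879784.

3.12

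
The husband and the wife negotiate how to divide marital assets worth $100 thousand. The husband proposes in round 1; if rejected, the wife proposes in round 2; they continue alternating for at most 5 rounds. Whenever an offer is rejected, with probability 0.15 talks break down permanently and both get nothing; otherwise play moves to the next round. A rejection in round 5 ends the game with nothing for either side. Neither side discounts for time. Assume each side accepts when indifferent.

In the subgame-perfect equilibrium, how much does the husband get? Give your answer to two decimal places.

Round 5 (the husband proposes): the wife will accept anything ≥ 0, so the husband offers 0 and keeps 100.
Round 4 (the wife proposes): rejecting gives the husband an expected 0.85 × 100 = 85. The wife offers 85 and keeps 100 − 85 = 15.
Round 3 (the husband proposes): rejecting gives the wife an expected 0.85 × 15 = 12.75; the husband offers that and keeps 87.25.
Round 2 (the wife proposes): rejecting gives the husband an expected 0.85 × 87.25 = 74.1625; the wife offers that and keeps 25.8375.
Round 1 (the husband proposes): rejecting gives the wife an expected 0.85 × 25.8375 = 21.961875. The husband offers 21.961875 and keeps 100 − 21.961875 = 78.038125.

78.04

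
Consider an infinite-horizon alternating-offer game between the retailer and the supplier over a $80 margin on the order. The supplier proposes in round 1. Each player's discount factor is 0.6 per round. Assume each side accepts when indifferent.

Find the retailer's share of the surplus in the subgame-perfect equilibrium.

30

When the supplier proposes, the retailer accepts any offer worth at least 0.6 times what the retailer would get by proposing next round; and vice versa.
This gives x = 80 − 0.6y and y = 80 − 0.6x, where x and y are each side's share when it proposes.
Hence (1 − 0.6·0.6)x = 80(1 − 0.6), i.e. 0.64·x = 32.
x = 50; the retailer's share is 80 − x = 30.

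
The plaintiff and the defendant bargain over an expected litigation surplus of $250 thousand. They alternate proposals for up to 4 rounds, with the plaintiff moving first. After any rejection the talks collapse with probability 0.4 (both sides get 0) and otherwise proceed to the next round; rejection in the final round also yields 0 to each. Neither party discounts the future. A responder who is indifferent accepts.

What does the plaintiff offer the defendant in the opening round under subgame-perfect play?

By backward induction:
Round 4 (the defendant proposes): the plaintiff will accept anything ≥ 0, so the defendant offers 0 and keeps 250.
Round 3 (the plaintiff proposes): rejecting gives the defendant an expected 0.6 × 250 = 150; the plaintiff offers that and keeps 100.
Round 2 (the defendant proposes): rejecting gives the plaintiff an expected 0.6 × 100 = 60, so the defendant offers 60, keeping 190.
Round 1 (the plaintiff proposes): rejecting gives the defendant an expected 0.6 × 190 = 114. The plaintiff offers 114 and keeps 250 − 114 = 136.

114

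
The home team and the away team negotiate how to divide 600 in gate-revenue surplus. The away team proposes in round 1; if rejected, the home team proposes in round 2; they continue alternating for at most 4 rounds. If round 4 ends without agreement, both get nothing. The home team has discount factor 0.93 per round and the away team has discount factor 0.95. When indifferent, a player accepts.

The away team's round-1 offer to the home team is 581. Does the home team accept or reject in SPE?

Round 4 (the home team proposes): the away team will accept anything ≥ 0, so the home team offers 0 and keeps 600.
Round 3 (the away team proposes): the home team can get 600 next round, worth 0.93 × 600 = 558 now, so the away team offers 558, keeping 42.
Round 2 (the home team proposes): the away team can get 42 next round, worth 0.95 × 42 = 39.9 now; the home team offers that and keeps 560.1.
So by rejecting in round 1, the home team gets 560.1 next round, worth 0.93 × 560.1 = 520.893 now.
Offer 581 ≥ 520.893, so the home team accepts.

Accept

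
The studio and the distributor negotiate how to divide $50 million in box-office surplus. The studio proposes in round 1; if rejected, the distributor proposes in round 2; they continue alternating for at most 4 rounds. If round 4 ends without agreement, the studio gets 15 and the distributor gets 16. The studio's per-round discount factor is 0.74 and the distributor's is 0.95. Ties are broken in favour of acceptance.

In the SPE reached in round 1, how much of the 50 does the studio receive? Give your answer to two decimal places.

14.28

Solve by backward induction from round 4.
Round 4 (the distributor proposes): the studio gets 15 if talks fail, so the distributor offers 15 and keeps 35.
Round 3 (the studio proposes): the distributor can get 35 next round, worth 0.95 × 35 = 33.25 now. The studio offers 33.25 and keeps 50 − 33.25 = 16.75.
Round 2 (the distributor proposes): the studio can get 16.75 next round, worth 0.74 × 16.75 = 12.395 now; the distributor offers that and keeps 37.605.
Round 1 (the studio proposes): the distributor can get 37.605 next round, worth 0.95 × 37.605 = 35.72475 now. The studio offers 35.72475 and keeps 50 − 35.72475 = 14.27525.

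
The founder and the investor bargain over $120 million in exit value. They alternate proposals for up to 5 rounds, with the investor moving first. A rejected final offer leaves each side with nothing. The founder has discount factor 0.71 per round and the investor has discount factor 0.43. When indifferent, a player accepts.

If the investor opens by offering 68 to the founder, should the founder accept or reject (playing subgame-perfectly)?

Accept

Round 5 (the investor proposes): the founder will accept anything ≥ 0, so the investor offers 0 and keeps 120.
Round 4 (the founder proposes): the investor can get 120 next round, worth 0.43 × 120 = 51.6 now. The founder offers 51.6 and keeps 120 − 51.6 = 68.4.
Round 3 (the investor proposes): the founder can get 68.4 next round, worth 0.71 × 68.4 = 48.564 now. The investor offers 48.564 and keeps 120 − 48.564 = 71.436.
Round 2 (the founder proposes): the investor can get 71.436 next round, worth 0.43 × 71.436 = 30.71748 now; the founder offers that and keeps 89.28252.
So by rejecting in round 1, the founder gets 89.28252 next round, worth 0.71 × 89.28252 = 63.3905892 now.
Offer 68 ≥ 63.3905892, so the founder accepts.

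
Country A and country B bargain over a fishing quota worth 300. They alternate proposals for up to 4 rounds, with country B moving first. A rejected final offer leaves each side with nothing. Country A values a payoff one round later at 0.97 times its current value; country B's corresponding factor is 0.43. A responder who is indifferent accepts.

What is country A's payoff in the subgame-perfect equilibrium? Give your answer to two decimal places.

Round 4 (country A proposes): country B will accept anything ≥ 0, so country A offers 0 and keeps 300.
Round 3 (country B proposes): country A can get 300 next round, worth 0.97 × 300 = 291 now. Country B offers 291 and keeps 300 − 291 = 9.
Round 2 (country A proposes): country B can get 9 next round, worth 0.43 × 9 = 3.87 now; country A offers that and keeps 296.13.
Round 1 (country B proposes): country A can get 296.13 next round, worth 0.97 × 296.13 = 287.2461 now; country B offers that and keeps 12.7539.

287.25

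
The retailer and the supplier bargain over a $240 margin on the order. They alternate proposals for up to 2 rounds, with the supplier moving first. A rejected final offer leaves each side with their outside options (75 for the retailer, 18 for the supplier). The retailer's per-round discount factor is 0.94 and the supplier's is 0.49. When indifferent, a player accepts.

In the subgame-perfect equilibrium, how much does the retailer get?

208.68

Work backward from the last round.
Round 2 (the retailer proposes): the supplier gets 18 if talks fail, so the retailer offers 18 and keeps 222.
Round 1 (the supplier proposes): the retailer can get 222 next round, worth 0.94 × 222 = 208.68 now, so the supplier offers 208.68, keeping 31.32.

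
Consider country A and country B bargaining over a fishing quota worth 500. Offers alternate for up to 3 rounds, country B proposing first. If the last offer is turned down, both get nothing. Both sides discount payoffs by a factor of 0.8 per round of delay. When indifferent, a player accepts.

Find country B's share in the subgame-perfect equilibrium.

420

Round 3 (country B proposes): country A will accept anything ≥ 0, so country B offers 0 and keeps 500.
Round 2 (country A proposes): country B can get 500 next round, worth 0.8 × 500 = 400 now, so country A offers 400, keeping 100.
Round 1 (country B proposes): country A can get 100 next round, worth 0.8 × 100 = 80 now; country B offers that and keeps 420.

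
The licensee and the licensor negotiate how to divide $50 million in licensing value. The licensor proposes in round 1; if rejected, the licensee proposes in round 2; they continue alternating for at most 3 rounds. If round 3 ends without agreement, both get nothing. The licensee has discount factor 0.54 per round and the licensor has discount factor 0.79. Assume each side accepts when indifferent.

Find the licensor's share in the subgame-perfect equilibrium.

Work backward from the last round.
Round 3 (the licensor proposes): the licensee will accept anything ≥ 0, so the licensor offers 0 and keeps 50.
Round 2 (the licensee proposes): the licensor can get 50 next round, worth 0.79 × 50 = 39.5 now, so the licensee offers 39.5, keeping 10.5.
Round 1 (the licensor proposes): the licensee can get 10.5 next round, worth 0.54 × 10.5 = 5.67 now; the licensor offers that and keeps 44.33.

44.33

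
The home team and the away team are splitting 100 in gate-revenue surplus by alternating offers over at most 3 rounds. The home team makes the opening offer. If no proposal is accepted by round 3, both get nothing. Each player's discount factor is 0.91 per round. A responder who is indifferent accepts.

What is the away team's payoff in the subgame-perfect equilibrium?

Round 3 (the home team proposes): the away team will accept anything ≥ 0, so the home team offers 0 and keeps 100.
Round 2 (the away team proposes): the home team can get 100 next round, worth 0.91 × 100 = 91 now, so the away team offers 91, keeping 9.
Round 1 (the home team proposes): the away team can get 9 next round, worth 0.91 × 9 = 8.19 now. The home team offers 8.19 and keeps 100 − 8.19 = 91.81.

8.19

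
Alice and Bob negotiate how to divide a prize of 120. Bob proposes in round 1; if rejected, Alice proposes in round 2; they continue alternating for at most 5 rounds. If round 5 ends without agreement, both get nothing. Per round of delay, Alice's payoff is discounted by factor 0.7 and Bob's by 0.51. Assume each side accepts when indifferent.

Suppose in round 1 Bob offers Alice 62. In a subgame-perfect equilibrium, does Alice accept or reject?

Accept

Round 5 (Bob proposes): rejection yields 0 for Alice; Bob offers 0 and keeps 120.
Round 4 (Alice proposes): Bob can get 120 next round, worth 0.51 × 120 = 61.2 now; Alice offers that and keeps 58.8.
Round 3 (Bob proposes): Alice can get 58.8 next round, worth 0.7 × 58.8 = 41.16 now; Bob offers that and keeps 78.84.
Round 2 (Alice proposes): Bob can get 78.84 next round, worth 0.51 × 78.84 = 40.2084 now, so Alice offers 40.2084, keeping 79.7916.
So by rejecting in round 1, Alice gets 79.7916 next round, worth 0.7 × 79.7916 = 55.85412 now.
Offer 62 ≥ 55.85412, so Alice accepts.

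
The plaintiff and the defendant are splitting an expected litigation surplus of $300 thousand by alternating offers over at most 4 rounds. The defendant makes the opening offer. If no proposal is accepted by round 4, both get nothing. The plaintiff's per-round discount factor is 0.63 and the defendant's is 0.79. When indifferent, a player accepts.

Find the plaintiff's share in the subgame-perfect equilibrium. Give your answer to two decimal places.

133.76

By backward induction:
Round 4 (the plaintiff proposes): rejection yields 0 for the defendant; the plaintiff offers 0 and keeps 300.
Round 3 (the defendant proposes): the plaintiff can get 300 next round, worth 0.63 × 300 = 189 now, so the defendant offers 189, keeping 111.
Round 2 (the plaintiff proposes): the defendant can get 111 next round, worth 0.79 × 111 = 87.69 now, so the plaintiff offers 87.69, keeping 212.31.
Round 1 (the defendant proposes): the plaintiff can get 212.31 next round, worth 0.63 × 212.31 = 133.7553 now, so the defendant offers 133.7553, keeping 166.2447.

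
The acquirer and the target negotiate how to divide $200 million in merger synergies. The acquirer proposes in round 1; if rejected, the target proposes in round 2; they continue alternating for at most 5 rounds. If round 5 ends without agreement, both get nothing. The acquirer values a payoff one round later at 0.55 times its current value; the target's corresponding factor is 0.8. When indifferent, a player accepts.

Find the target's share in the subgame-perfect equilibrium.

103.68

Solve by backward induction from round 5.
Round 5 (the acquirer proposes): rejection yields 0 for the target; the acquirer offers 0 and keeps 200.
Round 4 (the target proposes): the acquirer can get 200 next round, worth 0.55 × 200 = 110 now. The target offers 110 and keeps 200 − 110 = 90.
Round 3 (the acquirer proposes): the target can get 90 next round, worth 0.8 × 90 = 72 now. The acquirer offers 72 and keeps 200 − 72 = 128.
Round 2 (the target proposes): the acquirer can get 128 next round, worth 0.55 × 128 = 70.4 now; the target offers that and keeps 129.6.
Round 1 (the acquirer proposes): the target can get 129.6 next round, worth 0.8 × 129.6 = 103.68 now, so the acquirer offers 103.68, keeping 96.32.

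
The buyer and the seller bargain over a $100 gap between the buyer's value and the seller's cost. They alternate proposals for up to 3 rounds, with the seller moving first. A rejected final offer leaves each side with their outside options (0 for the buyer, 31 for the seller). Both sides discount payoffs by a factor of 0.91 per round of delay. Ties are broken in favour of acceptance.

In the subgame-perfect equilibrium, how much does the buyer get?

Round 3 (the seller proposes): rejection yields 0 for the buyer; the seller offers 0 and keeps 100.
Round 2 (the buyer proposes): the seller can get 100 next round, worth 0.91 × 100 = 91 now. The buyer offers 91 and keeps 100 − 91 = 9.
Round 1 (the seller proposes): the buyer can get 9 next round, worth 0.91 × 9 = 8.19 now; the seller offers that and keeps 91.81.

8.19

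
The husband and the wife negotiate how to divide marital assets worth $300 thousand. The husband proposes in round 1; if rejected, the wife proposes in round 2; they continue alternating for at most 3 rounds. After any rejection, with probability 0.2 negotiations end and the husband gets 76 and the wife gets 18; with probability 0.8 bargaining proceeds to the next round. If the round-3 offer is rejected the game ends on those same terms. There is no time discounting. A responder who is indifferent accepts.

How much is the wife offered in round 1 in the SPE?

50.96

By backward induction:
Round 3 (the husband proposes): the wife gets 18 if talks fail, so the husband offers 18 and keeps 282.
Round 2 (the wife proposes): rejecting gives the husband an expected 0.8 × 282 + 0.2 × 76 = 240.8; the wife offers that and keeps 59.2.
Round 1 (the husband proposes): rejecting gives the wife an expected 0.8 × 59.2 + 0.2 × 18 = 50.96, so the husband offers 50.96, keeping 249.04.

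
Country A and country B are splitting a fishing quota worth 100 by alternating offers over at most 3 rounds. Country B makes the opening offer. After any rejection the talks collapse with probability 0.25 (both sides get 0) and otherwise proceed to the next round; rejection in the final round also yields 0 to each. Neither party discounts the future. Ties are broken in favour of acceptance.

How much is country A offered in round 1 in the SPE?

18.75

Round 3 (country B proposes): rejection yields 0 for country A; country B offers 0 and keeps 100.
Round 2 (country A proposes): rejecting gives country B an expected 0.75 × 100 = 75. Country A offers 75 and keeps 100 − 75 = 25.
Round 1 (country B proposes): rejecting gives country A an expected 0.75 × 25 = 18.75, so country B offers 18.75, keeping 81.25.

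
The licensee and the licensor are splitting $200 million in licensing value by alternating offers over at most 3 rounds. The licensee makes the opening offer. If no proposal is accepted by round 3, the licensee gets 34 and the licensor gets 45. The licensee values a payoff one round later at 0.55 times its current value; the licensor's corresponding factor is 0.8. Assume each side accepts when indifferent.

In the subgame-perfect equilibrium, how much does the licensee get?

108.2

Round 3 (the licensee proposes): the licensor gets 45 if talks fail, so the licensee offers 45 and keeps 155.
Round 2 (the licensor proposes): the licensee can get 155 next round, worth 0.55 × 155 = 85.25 now; the licensor offers that and keeps 114.75.
Round 1 (the licensee proposes): the licensor can get 114.75 next round, worth 0.8 × 114.75 = 91.8 now. The licensee offers 91.8 and keeps 200 − 91.8 = 108.2.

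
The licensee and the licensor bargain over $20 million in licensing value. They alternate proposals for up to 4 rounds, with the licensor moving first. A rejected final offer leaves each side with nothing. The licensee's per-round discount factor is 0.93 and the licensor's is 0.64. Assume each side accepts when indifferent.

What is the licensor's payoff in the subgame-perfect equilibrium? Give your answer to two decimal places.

Round 4 (the licensee proposes): rejection yields 0 for the licensor; the licensee offers 0 and keeps 20.
Round 3 (the licensor proposes): the licensee can get 20 next round, worth 0.93 × 20 = 18.6 now; the licensor offers that and keeps 1.4.
Round 2 (the licensee proposes): the licensor can get 1.4 next round, worth 0.64 × 1.4 = 0.896 now, so the licensee offers 0.896, keeping 19.104.
Round 1 (the licensor proposes): the licensee can get 19.104 next round, worth 0.93 × 19.104 = 17.76672 now; the licensor offers that and keeps 2.23328.

2.23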